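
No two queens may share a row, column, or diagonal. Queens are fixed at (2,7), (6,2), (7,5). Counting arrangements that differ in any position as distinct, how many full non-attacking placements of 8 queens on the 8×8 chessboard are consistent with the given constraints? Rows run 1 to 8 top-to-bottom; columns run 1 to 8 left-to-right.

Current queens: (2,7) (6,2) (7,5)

1

Branch on row 1: col 1 → 1; col 3 → 0; col 4 → 0.
Sum: 1 + 0 + 0 = 1.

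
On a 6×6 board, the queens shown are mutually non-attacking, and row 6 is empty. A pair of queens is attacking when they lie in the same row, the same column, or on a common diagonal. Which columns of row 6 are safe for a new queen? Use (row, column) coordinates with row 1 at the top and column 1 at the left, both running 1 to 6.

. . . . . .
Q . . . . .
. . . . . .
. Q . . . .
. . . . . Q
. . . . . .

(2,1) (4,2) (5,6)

columns 3

(2,1) attacks row 6 at column 1 and diagonals 5.
(4,2) attacks row 6 at column 2 and diagonals 4.
(5,6) attacks row 6 at column 6 and diagonals 5.
Attacked columns: {1, 2, 4, 5, 6}. Safe: {3}.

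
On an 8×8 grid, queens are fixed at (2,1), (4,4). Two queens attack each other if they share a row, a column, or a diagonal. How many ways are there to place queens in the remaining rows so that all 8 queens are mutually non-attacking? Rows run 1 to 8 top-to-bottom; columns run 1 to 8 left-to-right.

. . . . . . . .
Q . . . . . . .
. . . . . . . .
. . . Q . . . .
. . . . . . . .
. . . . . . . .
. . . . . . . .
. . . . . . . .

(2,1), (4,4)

Branch on row 1: col 3 → 0; col 5 → 1; col 6 → 0; col 8 → 0.
Sum: 0 + 1 + 0 + 0 = 1.

1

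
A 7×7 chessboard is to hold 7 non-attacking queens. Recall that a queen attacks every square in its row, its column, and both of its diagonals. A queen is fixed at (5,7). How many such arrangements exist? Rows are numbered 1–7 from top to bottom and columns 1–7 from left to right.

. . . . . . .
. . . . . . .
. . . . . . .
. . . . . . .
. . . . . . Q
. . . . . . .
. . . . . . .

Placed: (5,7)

Branch on row 1: col 1 → 1; col 2 → 2; col 4 → 0; col 5 → 1; col 6 → 2.
Sum: 1 + 2 + 0 + 1 + 2 = 6.

6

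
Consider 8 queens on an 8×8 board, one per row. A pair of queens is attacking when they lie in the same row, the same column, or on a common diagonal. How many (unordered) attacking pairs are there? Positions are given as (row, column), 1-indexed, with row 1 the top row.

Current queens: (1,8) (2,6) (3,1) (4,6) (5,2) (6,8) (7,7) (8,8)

Same column: (1,8)–(6,8) (column 8); (1,8)–(8,8) (column 8); (2,6)–(4,6) (column 6); (6,8)–(8,8) (column 8).
Same diagonal: (4,6)–(6,8) (|4−6| = |6−8| = 2); (6,8)–(7,7) (|6−7| = |8−7| = 1); (7,7)–(8,8) (|7−8| = |7−8| = 1).
Total attacking pairs: 7.

7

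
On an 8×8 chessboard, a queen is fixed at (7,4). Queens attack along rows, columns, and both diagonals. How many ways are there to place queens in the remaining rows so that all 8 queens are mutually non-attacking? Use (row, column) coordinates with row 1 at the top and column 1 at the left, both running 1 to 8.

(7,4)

8

Branch on row 1: col 1 → 0; col 2 → 0; col 3 → 3; col 5 → 3; col 6 → 1; col 7 → 0; col 8 → 1.
Sum: 0 + 0 + 3 + 3 + 1 + 0 + 1 = 8.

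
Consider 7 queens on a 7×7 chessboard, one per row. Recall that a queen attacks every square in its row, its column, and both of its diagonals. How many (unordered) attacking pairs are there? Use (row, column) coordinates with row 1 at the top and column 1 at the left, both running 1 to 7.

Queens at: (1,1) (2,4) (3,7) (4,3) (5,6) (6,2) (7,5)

All columns are distinct and no two queens satisfy |Δrow| = |Δcol|, so no pair attacks.

0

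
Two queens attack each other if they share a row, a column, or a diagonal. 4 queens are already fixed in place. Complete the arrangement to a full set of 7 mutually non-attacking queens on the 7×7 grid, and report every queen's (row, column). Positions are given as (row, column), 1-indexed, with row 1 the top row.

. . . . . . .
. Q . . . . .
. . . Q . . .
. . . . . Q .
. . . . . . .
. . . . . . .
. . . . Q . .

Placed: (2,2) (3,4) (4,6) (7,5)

Row 1: attacked by (2,2)→{1,2,3}; (3,4)→{2,4,6}; (4,6)→{3,6}; (7,5)→{5}. Safe: 7. Place at column 7.
Row 5: attacked by (1,7)→{3,7}; (2,2)→{2,5}; (3,4)→{2,4,6}; (4,6)→{5,6,7}; (7,5)→{3,5,7}. Safe: 1. Place at column 1.
Row 6: attacked by (1,7)→{2,7}; (2,2)→{2,6}; (3,4)→{1,4,7}; (4,6)→{4,6}; (5,1)→{1,2}; (7,5)→{4,5,6}. Safe: 3. Place at column 3.
Columns [7, 2, 4, 6, 1, 3, 5], r−c [-6, 0, -1, -2, 4, 3, 2], r+c [8, 4, 7, 10, 6, 9, 12] are all distinct, so no two queens attack.

(1,7) (2,2) (3,4) (4,6) (5,1) (6,3) (7,5)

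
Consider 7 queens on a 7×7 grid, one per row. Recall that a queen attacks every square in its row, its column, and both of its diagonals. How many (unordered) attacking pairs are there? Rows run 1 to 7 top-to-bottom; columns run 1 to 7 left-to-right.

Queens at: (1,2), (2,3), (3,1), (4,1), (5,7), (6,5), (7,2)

4

Same column: (1,2)–(7,2) (column 2); (3,1)–(4,1) (column 1).
Same diagonal: (1,2)–(2,3) (|1−2| = |2−3| = 1); (2,3)–(4,1) (|2−4| = |3−1| = 2).
Total attacking pairs: 4.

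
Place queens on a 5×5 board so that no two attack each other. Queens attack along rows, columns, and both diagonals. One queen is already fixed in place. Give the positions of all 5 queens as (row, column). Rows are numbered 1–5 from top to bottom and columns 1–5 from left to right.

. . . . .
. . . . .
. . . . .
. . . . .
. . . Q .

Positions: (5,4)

(1,1) (2,3) (3,5) (4,2) (5,4)

Row 1: attacked by (5,4)→{4}. Safe: 1, 2, 3, 5. Place at column 1.
Row 2: attacked by (1,1)→{1,2}; (5,4)→{1,4}. Safe: 3, 5. Place at column 3.
Row 3: attacked by (1,1)→{1,3}; (2,3)→{2,3,4}; (5,4)→{2,4}. Safe: 5. Place at column 5.
Row 4: attacked by (1,1)→{1,4}; (2,3)→{1,3,5}; (3,5)→{4,5}; (5,4)→{3,4,5}. Safe: 2. Place at column 2.
Columns [1, 3, 5, 2, 4], r−c [0, -1, -2, 2, 1], r+c [2, 5, 8, 6, 9] are all distinct, so no two queens attack.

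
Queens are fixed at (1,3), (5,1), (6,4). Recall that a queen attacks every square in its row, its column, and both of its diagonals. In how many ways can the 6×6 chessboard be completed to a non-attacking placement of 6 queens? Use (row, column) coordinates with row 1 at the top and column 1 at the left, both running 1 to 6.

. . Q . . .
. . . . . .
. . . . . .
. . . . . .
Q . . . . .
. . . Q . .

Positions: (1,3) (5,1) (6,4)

1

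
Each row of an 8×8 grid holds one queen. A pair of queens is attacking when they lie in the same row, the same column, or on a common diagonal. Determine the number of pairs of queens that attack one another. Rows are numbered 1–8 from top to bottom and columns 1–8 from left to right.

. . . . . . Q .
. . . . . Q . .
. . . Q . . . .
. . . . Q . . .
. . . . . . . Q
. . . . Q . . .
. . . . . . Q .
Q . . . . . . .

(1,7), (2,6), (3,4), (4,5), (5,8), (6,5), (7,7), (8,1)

5

Same column: (1,7)–(7,7) (column 7); (4,5)–(6,5) (column 5).
Same diagonal: (1,7)–(2,6) (|1−2| = |7−6| = 1); (3,4)–(4,5) (|3−4| = |4−5| = 1); (4,5)–(8,1) (|4−8| = |5−1| = 4).
Total attacking pairs: 5.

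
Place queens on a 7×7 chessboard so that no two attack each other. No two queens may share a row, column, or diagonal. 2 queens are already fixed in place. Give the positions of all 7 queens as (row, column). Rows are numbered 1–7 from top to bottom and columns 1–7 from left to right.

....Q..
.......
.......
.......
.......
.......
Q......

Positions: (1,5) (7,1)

Row 2: attacked by (1,5)→{4,5,6}; (7,1)→{1,6}. Safe: 2, 3, 7. Place at column 2.
Row 3: attacked by (1,5)→{3,5,7}; (2,2)→{1,2,3}; (7,1)→{1,5}. Safe: 4, 6. Place at column 6.
Row 4: attacked by (1,5)→{2,5}; (2,2)→{2,4}; (3,6)→{5,6,7}; (7,1)→{1,4}. Safe: 3. Place at column 3.
Row 5: attacked by (1,5)→{1,5}; (2,2)→{2,5}; (3,6)→{4,6}; (4,3)→{2,3,4}; (7,1)→{1,3}. Safe: 7. Place at column 7.
Row 6: attacked by (1,5)→{5}; (2,2)→{2,6}; (3,6)→{3,6}; (4,3)→{1,3,5}; (5,7)→{6,7}; (7,1)→{1,2}. Safe: 4. Place at column 4.
Columns [5, 2, 6, 3, 7, 4, 1], r−c [-4, 0, -3, 1, -2, 2, 6], r+c [6, 4, 9, 7, 12, 10, 8] are all distinct, so no two queens attack.

(1,5) (2,2) (3,6) (4,3) (5,7) (6,4) (7,1)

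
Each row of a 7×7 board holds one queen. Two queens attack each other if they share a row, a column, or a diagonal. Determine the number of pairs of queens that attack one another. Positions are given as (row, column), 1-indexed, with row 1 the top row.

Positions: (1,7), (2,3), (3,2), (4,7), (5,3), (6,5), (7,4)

8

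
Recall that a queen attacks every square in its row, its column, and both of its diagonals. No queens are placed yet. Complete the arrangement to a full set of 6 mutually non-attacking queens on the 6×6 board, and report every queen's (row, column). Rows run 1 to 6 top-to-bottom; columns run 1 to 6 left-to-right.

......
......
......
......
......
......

(1,4) (2,1) (3,5) (4,2) (5,6) (6,3)

Row 1: Safe: 1, 2, 3, 4, 5, 6. Place at column 4.
Row 2: attacked by (1,4)→{3,4,5}. Safe: 1, 2, 6. Place at column 1.
Row 3: attacked by (1,4)→{2,4,6}; (2,1)→{1,2}. Safe: 3, 5. Place at column 5.
Row 4: attacked by (1,4)→{1,4}; (2,1)→{1,3}; (3,5)→{4,5,6}. Safe: 2. Place at column 2.
Row 5: attacked by (1,4)→{4}; (2,1)→{1,4}; (3,5)→{3,5}; (4,2)→{1,2,3}. Safe: 6. Place at column 6.
Row 6: attacked by (1,4)→{4}; (2,1)→{1,5}; (3,5)→{2,5}; (4,2)→{2,4}; (5,6)→{5,6}. Safe: 3. Place at column 3.
Columns [4, 1, 5, 2, 6, 3], r−c [-3, 1, -2, 2, -1, 3], r+c [5, 3, 8, 6, 11, 9] are all distinct, so no two queens attack.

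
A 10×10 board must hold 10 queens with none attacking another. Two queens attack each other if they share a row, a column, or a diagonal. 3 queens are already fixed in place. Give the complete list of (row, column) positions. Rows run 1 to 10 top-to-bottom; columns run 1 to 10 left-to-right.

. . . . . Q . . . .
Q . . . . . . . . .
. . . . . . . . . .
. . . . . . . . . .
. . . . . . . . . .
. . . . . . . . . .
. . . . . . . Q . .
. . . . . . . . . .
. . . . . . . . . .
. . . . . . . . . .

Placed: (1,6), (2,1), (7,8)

Row 3: attacked by (1,6)→{4,6,8}; (2,1)→{1,2}; (7,8)→{4,8}. Safe: 3, 5, 7, 9, 10. Place at column 5.
Row 4: attacked by (1,6)→{3,6,9}; (2,1)→{1,3}; (3,5)→{4,5,6}; (7,8)→{5,8}. Safe: 2, 7, 10. Place at column 7.
Row 5: attacked by (1,6)→{2,6,10}; (2,1)→{1,4}; (3,5)→{3,5,7}; (4,7)→{6,7,8}; (7,8)→{6,8,10}. Safe: 9. Place at column 9.
Row 6: attacked by (1,6)→{1,6}; (2,1)→{1,5}; (3,5)→{2,5,8}; (4,7)→{5,7,9}; (5,9)→{8,9,10}; (7,8)→{7,8,9}. Safe: 3, 4. Place at column 3.
Row 8: attacked by (1,6)→{6}; (2,1)→{1,7}; (3,5)→{5,10}; (4,7)→{3,7}; (5,9)→{6,9}; (6,3)→{1,3,5}; (7,8)→{7,8,9}. Safe: 2, 4. Place at column 2.
Row 9: attacked by (1,6)→{6}; (2,1)→{1,8}; (3,5)→{5}; (4,7)→{2,7}; (5,9)→{5,9}; (6,3)→{3,6}; (7,8)→{6,8,10}; (8,2)→{1,2,3}. Safe: 4. Place at column 4.
Row 10: attacked by (1,6)→{6}; (2,1)→{1,9}; (3,5)→{5}; (4,7)→{1,7}; (5,9)→{4,9}; (6,3)→{3,7}; (7,8)→{5,8}; (8,2)→{2,4}; (9,4)→{3,4,5}. Safe: 10. Place at column 10.
Columns [6, 1, 5, 7, 9, 3, 8, 2, 4, 10], r−c [-5, 1, -2, -3, -4, 3, -1, 6, 5, 0], r+c [7, 3, 8, 11, 14, 9, 15, 10, 13, 20] are all distinct, so no two queens attack.

(1,6) (2,1) (3,5) (4,7) (5,9) (6,3) (7,8) (8,2) (9,4) (10,10)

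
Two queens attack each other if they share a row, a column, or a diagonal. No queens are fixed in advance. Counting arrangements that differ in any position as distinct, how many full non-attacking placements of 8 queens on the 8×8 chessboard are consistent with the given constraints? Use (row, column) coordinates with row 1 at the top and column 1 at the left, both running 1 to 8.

Branch on row 1: col 1 → 4; col 2 → 8; col 3 → 16; col 4 → 18; col 5 → 18; col 6 → 16; col 7 → 8; col 8 → 4.
Sum: 4 + 8 + 16 + 18 + 18 + 16 + 8 + 4 = 92.
(This is the classic 8-queens count.)

92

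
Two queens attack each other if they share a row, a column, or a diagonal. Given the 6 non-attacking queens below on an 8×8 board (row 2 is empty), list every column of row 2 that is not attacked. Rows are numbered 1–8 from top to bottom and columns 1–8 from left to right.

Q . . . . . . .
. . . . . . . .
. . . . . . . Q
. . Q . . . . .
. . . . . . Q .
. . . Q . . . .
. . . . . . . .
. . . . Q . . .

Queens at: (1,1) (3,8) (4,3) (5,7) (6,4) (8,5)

columns 6

(1,1) attacks row 2 at column 1 and diagonals 2.
(3,8) attacks row 2 at column 8 and diagonals 7.
(4,3) attacks row 2 at column 3 and diagonals 1, 5.
(5,7) attacks row 2 at column 7 and diagonals 4.
(6,4) attacks row 2 at column 4 and diagonals 8.
(8,5) attacks row 2 at column 5.
Attacked columns: {1, 2, 3, 4, 5, 7, 8}. Safe: {6}.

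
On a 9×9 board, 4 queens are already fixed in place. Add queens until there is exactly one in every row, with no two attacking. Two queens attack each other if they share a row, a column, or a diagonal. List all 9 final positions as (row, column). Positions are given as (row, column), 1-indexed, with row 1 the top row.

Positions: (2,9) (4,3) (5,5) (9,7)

Row 1: attacked by (2,9)→{8,9}; (4,3)→{3,6}; (5,5)→{1,5,9}; (9,7)→{7}. Safe: 2, 4. Place at column 2.
Row 3: attacked by (1,2)→{2,4}; (2,9)→{8,9}; (4,3)→{2,3,4}; (5,5)→{3,5,7}; (9,7)→{1,7}. Safe: 6. Place at column 6.
Row 6: attacked by (1,2)→{2,7}; (2,9)→{5,9}; (3,6)→{3,6,9}; (4,3)→{1,3,5}; (5,5)→{4,5,6}; (9,7)→{4,7}. Safe: 8. Place at column 8.
Row 7: attacked by (1,2)→{2,8}; (2,9)→{4,9}; (3,6)→{2,6}; (4,3)→{3,6}; (5,5)→{3,5,7}; (6,8)→{7,8,9}; (9,7)→{5,7,9}. Safe: 1. Place at column 1.
Row 8: attacked by (1,2)→{2,9}; (2,9)→{3,9}; (3,6)→{1,6}; (4,3)→{3,7}; (5,5)→{2,5,8}; (6,8)→{6,8}; (7,1)→{1,2}; (9,7)→{6,7,8}. Safe: 4. Place at column 4.
Columns [2, 9, 6, 3, 5, 8, 1, 4, 7], r−c [-1, -7, -3, 1, 0, -2, 6, 4, 2], r+c [3, 11, 9, 7, 10, 14, 8, 12, 16] are all distinct, so no two queens attack.

(1,2) (2,9) (3,6) (4,3) (5,5) (6,8) (7,1) (8,4) (9,7)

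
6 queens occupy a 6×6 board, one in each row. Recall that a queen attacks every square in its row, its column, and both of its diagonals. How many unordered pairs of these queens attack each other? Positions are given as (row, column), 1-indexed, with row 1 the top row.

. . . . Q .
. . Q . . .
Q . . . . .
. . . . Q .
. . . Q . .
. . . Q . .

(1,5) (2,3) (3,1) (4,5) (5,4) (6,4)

Same column: (1,5)–(4,5) (column 5); (5,4)–(6,4) (column 4).
Same diagonal: (2,3)–(4,5) (|2−4| = |3−5| = 2); (3,1)–(6,4) (|3−6| = |1−4| = 3); (4,5)–(5,4) (|4−5| = |5−4| = 1).
Total attacking pairs: 5.

5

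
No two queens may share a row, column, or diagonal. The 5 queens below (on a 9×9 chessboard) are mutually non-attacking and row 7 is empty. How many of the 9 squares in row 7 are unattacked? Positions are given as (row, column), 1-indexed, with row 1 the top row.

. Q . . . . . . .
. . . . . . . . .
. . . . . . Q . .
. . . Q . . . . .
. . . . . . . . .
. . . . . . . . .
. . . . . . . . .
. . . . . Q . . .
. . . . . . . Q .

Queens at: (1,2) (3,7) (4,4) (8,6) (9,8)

1

(1,2) attacks row 7 at column 2 and diagonals 8.
(3,7) attacks row 7 at column 7 and diagonals 3.
(4,4) attacks row 7 at column 4 and diagonals 1, 7.
(8,6) attacks row 7 at column 6 and diagonals 5, 7.
(9,8) attacks row 7 at column 8 and diagonals 6.
Attacked columns: {1, 2, 3, 4, 5, 6, 7, 8}. Safe: {9}.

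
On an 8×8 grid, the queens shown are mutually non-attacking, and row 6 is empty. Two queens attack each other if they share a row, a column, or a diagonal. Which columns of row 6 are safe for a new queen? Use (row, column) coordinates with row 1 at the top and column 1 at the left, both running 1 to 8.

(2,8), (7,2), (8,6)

columns 5, 7

(2,8) attacks row 6 at column 8 and diagonals 4.
(7,2) attacks row 6 at column 2 and diagonals 1, 3.
(8,6) attacks row 6 at column 6 and diagonals 4, 8.
Attacked columns: {1, 2, 3, 4, 6, 8}. Safe: {5, 7}.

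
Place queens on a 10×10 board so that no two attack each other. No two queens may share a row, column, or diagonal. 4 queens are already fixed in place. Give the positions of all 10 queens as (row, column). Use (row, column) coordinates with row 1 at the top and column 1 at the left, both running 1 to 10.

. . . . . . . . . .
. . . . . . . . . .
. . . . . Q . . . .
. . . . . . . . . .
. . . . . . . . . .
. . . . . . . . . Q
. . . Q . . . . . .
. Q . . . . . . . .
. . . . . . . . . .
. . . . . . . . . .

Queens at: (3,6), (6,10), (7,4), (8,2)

Row 1: attacked by (3,6)→{4,6,8}; (6,10)→{5,10}; (7,4)→{4,10}; (8,2)→{2,9}. Safe: 1, 3, 7. Place at column 7.
Row 2: attacked by (1,7)→{6,7,8}; (3,6)→{5,6,7}; (6,10)→{6,10}; (7,4)→{4,9}; (8,2)→{2,8}. Safe: 1, 3. Place at column 3.
Row 4: attacked by (1,7)→{4,7,10}; (2,3)→{1,3,5}; (3,6)→{5,6,7}; (6,10)→{8,10}; (7,4)→{1,4,7}; (8,2)→{2,6}. Safe: 9. Place at column 9.
Row 5: attacked by (1,7)→{3,7}; (2,3)→{3,6}; (3,6)→{4,6,8}; (4,9)→{8,9,10}; (6,10)→{9,10}; (7,4)→{2,4,6}; (8,2)→{2,5}. Safe: 1. Place at column 1.
Row 9: attacked by (1,7)→{7}; (2,3)→{3,10}; (3,6)→{6}; (4,9)→{4,9}; (5,1)→{1,5}; (6,10)→{7,10}; (7,4)→{2,4,6}; (8,2)→{1,2,3}. Safe: 8. Place at column 8.
Row 10: attacked by (1,7)→{7}; (2,3)→{3}; (3,6)→{6}; (4,9)→{3,9}; (5,1)→{1,6}; (6,10)→{6,10}; (7,4)→{1,4,7}; (8,2)→{2,4}; (9,8)→{7,8,9}. Safe: 5. Place at column 5.
Columns [7, 3, 6, 9, 1, 10, 4, 2, 8, 5], r−c [-6, -1, -3, -5, 4, -4, 3, 6, 1, 5], r+c [8, 5, 9, 13, 6, 16, 11, 10, 17, 15] are all distinct, so no two queens attack.

(1,7) (2,3) (3,6) (4,9) (5,1) (6,10) (7,4) (8,2) (9,8) (10,5)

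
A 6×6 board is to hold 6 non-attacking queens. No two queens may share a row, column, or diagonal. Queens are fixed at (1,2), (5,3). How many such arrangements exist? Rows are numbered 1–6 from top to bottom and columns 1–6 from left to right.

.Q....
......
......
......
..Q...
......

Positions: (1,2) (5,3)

Branch on row 2: col 4 → 1; col 5 → 0.
Sum: 1 + 0 = 1.

1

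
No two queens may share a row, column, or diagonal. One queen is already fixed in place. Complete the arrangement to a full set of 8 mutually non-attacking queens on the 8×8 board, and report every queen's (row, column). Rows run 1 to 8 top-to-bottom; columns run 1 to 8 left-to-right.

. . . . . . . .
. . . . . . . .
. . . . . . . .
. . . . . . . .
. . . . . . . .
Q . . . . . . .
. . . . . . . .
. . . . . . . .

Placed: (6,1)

Row 1: attacked by (6,1)→{1,6}. Safe: 2, 3, 4, 5, 7, 8. Place at column 4.
Row 2: attacked by (1,4)→{3,4,5}; (6,1)→{1,5}. Safe: 2, 6, 7, 8. Place at column 2.
Row 3: attacked by (1,4)→{2,4,6}; (2,2)→{1,2,3}; (6,1)→{1,4}. Safe: 5, 7, 8. Place at column 5.
Row 4: attacked by (1,4)→{1,4,7}; (2,2)→{2,4}; (3,5)→{4,5,6}; (6,1)→{1,3}. Safe: 8. Place at column 8.
Row 5: attacked by (1,4)→{4,8}; (2,2)→{2,5}; (3,5)→{3,5,7}; (4,8)→{7,8}; (6,1)→{1,2}. Safe: 6. Place at column 6.
Row 7: attacked by (1,4)→{4}; (2,2)→{2,7}; (3,5)→{1,5}; (4,8)→{5,8}; (5,6)→{4,6,8}; (6,1)→{1,2}. Safe: 3. Place at column 3.
Row 8: attacked by (1,4)→{4}; (2,2)→{2,8}; (3,5)→{5}; (4,8)→{4,8}; (5,6)→{3,6}; (6,1)→{1,3}; (7,3)→{2,3,4}. Safe: 7. Place at column 7.
Columns [4, 2, 5, 8, 6, 1, 3, 7], r−c [-3, 0, -2, -4, -1, 5, 4, 1], r+c [5, 4, 8, 12, 11, 7, 10, 15] are all distinct, so no two queens attack.

(1,4) (2,2) (3,5) (4,8) (5,6) (6,1) (7,3) (8,7)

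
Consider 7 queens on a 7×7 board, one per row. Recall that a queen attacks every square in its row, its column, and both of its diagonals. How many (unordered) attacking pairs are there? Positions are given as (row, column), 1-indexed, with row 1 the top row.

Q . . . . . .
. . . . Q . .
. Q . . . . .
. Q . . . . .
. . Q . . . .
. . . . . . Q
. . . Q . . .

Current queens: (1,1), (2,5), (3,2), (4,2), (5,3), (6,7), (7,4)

Same column: (3,2)–(4,2) (column 2).
Same diagonal: (4,2)–(5,3) (|4−5| = |2−3| = 1).
Total attacking pairs: 2.

2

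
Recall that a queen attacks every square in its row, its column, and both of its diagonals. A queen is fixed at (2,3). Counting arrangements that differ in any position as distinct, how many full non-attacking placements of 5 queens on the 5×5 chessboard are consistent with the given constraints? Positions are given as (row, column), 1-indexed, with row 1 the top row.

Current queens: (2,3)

Branch on row 1: col 1 → 1; col 5 → 1.
Sum: 1 + 1 = 2.

2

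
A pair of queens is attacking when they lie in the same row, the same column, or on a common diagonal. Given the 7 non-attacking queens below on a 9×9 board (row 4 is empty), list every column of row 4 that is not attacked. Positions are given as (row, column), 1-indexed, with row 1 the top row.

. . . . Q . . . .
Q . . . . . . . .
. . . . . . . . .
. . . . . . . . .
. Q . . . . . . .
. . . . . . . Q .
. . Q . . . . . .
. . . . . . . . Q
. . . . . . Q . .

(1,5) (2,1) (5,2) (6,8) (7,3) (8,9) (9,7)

(1,5) attacks row 4 at column 5 and diagonals 2, 8.
(2,1) attacks row 4 at column 1 and diagonals 3.
(5,2) attacks row 4 at column 2 and diagonals 1, 3.
(6,8) attacks row 4 at column 8 and diagonals 6.
(7,3) attacks row 4 at column 3 and diagonals 6.
(8,9) attacks row 4 at column 9 and diagonals 5.
(9,7) attacks row 4 at column 7 and diagonals 2.
Attacked columns: {1, 2, 3, 5, 6, 7, 8, 9}. Safe: {4}.

columns 4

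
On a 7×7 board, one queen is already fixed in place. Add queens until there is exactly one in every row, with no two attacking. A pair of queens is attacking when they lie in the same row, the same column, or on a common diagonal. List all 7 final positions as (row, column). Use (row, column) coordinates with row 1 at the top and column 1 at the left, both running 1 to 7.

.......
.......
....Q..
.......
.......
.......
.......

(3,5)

Row 1: attacked by (3,5)→{3,5,7}. Safe: 1, 2, 4, 6. Place at column 6.
Row 2: attacked by (1,6)→{5,6,7}; (3,5)→{4,5,6}. Safe: 1, 2, 3. Place at column 3.
Row 4: attacked by (1,6)→{3,6}; (2,3)→{1,3,5}; (3,5)→{4,5,6}. Safe: 2, 7. Place at column 7.
Row 5: attacked by (1,6)→{2,6}; (2,3)→{3,6}; (3,5)→{3,5,7}; (4,7)→{6,7}. Safe: 1, 4. Place at column 1.
Row 6: attacked by (1,6)→{1,6}; (2,3)→{3,7}; (3,5)→{2,5}; (4,7)→{5,7}; (5,1)→{1,2}. Safe: 4. Place at column 4.
Row 7: attacked by (1,6)→{6}; (2,3)→{3}; (3,5)→{1,5}; (4,7)→{4,7}; (5,1)→{1,3}; (6,4)→{3,4,5}. Safe: 2. Place at column 2.
Columns [6, 3, 5, 7, 1, 4, 2], r−c [-5, -1, -2, -3, 4, 2, 5], r+c [7, 5, 8, 11, 6, 10, 9] are all distinct, so no two queens attack.

(1,6) (2,3) (3,5) (4,7) (5,1) (6,4) (7,2)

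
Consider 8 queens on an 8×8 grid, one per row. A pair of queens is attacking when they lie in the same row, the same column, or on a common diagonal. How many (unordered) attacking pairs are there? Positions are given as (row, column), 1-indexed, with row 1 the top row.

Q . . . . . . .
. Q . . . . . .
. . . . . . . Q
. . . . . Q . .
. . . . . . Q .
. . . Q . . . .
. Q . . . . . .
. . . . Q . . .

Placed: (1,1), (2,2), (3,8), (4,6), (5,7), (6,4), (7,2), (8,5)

Same column: (2,2)–(7,2) (column 2).
Same diagonal: (1,1)–(2,2) (|1−2| = |1−2| = 1); (4,6)–(5,7) (|4−5| = |6−7| = 1); (4,6)–(6,4) (|4−6| = |6−4| = 2).
Total attacking pairs: 4.

4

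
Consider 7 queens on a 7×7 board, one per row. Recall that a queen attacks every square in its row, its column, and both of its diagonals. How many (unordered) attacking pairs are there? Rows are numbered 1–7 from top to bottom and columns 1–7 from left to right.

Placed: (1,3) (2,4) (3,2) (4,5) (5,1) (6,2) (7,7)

4

Same column: (3,2)–(6,2) (column 2).
Same diagonal: (1,3)–(2,4) (|1−2| = |3−4| = 1); (2,4)–(5,1) (|2−5| = |4−1| = 3); (5,1)–(6,2) (|5−6| = |1−2| = 1).
Total attacking pairs: 4.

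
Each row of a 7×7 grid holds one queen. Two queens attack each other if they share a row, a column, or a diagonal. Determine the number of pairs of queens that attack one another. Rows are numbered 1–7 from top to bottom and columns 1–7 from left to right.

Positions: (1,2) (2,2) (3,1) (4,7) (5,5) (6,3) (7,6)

Same column: (1,2)–(2,2) (column 2).
Same diagonal: (2,2)–(3,1) (|2−3| = |2−1| = 1); (2,2)–(5,5) (|2−5| = |2−5| = 3).
Total attacking pairs: 3.

3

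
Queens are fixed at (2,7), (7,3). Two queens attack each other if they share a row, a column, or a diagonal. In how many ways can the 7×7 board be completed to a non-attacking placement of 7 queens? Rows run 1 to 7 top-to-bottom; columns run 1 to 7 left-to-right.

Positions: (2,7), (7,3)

Branch on row 1: col 1 → 0; col 2 → 0; col 4 → 1; col 5 → 1.
Sum: 0 + 0 + 1 + 1 = 2.

2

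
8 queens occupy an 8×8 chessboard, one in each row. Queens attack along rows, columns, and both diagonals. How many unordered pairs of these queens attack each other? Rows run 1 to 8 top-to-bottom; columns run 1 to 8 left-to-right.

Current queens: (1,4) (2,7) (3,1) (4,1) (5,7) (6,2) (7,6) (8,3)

Same column: (2,7)–(5,7) (column 7); (3,1)–(4,1) (column 1).
Same diagonal: (1,4)–(4,1) (|1−4| = |4−1| = 3).
Total attacking pairs: 3.

3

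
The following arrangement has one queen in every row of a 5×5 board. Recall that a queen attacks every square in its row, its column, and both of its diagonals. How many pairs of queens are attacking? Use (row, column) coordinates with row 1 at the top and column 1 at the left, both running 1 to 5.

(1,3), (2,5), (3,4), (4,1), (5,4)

2

Same column: (3,4)–(5,4) (column 4).
Same diagonal: (2,5)–(3,4) (|2−3| = |5−4| = 1).
Total attacking pairs: 2.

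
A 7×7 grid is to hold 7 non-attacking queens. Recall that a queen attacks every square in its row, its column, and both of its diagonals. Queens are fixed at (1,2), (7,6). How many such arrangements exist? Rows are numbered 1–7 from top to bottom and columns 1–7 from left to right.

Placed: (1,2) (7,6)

4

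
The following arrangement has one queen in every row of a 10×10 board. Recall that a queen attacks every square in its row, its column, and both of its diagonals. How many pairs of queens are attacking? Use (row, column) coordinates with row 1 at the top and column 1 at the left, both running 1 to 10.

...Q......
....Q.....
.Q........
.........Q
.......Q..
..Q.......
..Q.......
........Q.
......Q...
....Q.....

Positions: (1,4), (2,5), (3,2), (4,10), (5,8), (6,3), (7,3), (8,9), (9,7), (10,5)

Same column: (2,5)–(10,5) (column 5); (6,3)–(7,3) (column 3).
Same diagonal: (1,4)–(2,5) (|1−2| = |4−5| = 1); (1,4)–(3,2) (|1−3| = |4−2| = 2); (1,4)–(5,8) (|1−5| = |4−8| = 4); (2,5)–(5,8) (|2−5| = |5−8| = 3).
Total attacking pairs: 6.

6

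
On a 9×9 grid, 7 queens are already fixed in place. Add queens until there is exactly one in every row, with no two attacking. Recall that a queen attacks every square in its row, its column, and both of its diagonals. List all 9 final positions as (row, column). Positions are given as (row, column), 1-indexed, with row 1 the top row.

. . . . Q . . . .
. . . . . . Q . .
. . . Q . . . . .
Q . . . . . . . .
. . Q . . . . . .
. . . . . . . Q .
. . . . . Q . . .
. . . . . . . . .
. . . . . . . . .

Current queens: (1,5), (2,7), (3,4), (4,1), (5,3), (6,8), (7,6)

(1,5) (2,7) (3,4) (4,1) (5,3) (6,8) (7,6) (8,2) (9,9)

Row 8: attacked by (1,5)→{5}; (2,7)→{1,7}; (3,4)→{4,9}; (4,1)→{1,5}; (5,3)→{3,6}; (6,8)→{6,8}; (7,6)→{5,6,7}. Safe: 2. Place at column 2.
Row 9: attacked by (1,5)→{5}; (2,7)→{7}; (3,4)→{4}; (4,1)→{1,6}; (5,3)→{3,7}; (6,8)→{5,8}; (7,6)→{4,6,8}; (8,2)→{1,2,3}. Safe: 9. Place at column 9.
Columns [5, 7, 4, 1, 3, 8, 6, 2, 9], r−c [-4, -5, -1, 3, 2, -2, 1, 6, 0], r+c [6, 9, 7, 5, 8, 14, 13, 10, 18] are all distinct, so no two queens attack.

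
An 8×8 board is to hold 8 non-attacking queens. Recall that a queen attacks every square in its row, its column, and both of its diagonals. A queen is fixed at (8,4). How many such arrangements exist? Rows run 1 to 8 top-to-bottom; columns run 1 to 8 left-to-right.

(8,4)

18

Branch on row 1: col 1 → 1; col 2 → 3; col 3 → 3; col 5 → 3; col 6 → 4; col 7 → 3; col 8 → 1.
Sum: 1 + 3 + 3 + 3 + 4 + 3 + 1 = 18.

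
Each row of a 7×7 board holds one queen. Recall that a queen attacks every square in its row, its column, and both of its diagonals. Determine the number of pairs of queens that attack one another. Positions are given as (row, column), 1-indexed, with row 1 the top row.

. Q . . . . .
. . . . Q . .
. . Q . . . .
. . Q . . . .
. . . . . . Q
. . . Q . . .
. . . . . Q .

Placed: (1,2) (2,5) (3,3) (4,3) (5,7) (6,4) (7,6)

3

Same column: (3,3)–(4,3) (column 3).
Same diagonal: (2,5)–(4,3) (|2−4| = |5−3| = 2); (4,3)–(7,6) (|4−7| = |3−6| = 3).
Total attacking pairs: 3.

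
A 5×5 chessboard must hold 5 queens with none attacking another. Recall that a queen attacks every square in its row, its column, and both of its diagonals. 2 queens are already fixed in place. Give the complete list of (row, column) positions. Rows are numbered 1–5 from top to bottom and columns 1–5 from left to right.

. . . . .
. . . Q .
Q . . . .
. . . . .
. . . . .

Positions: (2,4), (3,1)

(1,2) (2,4) (3,1) (4,3) (5,5)

Row 1: attacked by (2,4)→{3,4,5}; (3,1)→{1,3}. Safe: 2. Place at column 2.
Row 4: attacked by (1,2)→{2,5}; (2,4)→{2,4}; (3,1)→{1,2}. Safe: 3. Place at column 3.
Row 5: attacked by (1,2)→{2}; (2,4)→{1,4}; (3,1)→{1,3}; (4,3)→{2,3,4}. Safe: 5. Place at column 5.
Columns [2, 4, 1, 3, 5], r−c [-1, -2, 2, 1, 0], r+c [3, 6, 4, 7, 10] are all distinct, so no two queens attack.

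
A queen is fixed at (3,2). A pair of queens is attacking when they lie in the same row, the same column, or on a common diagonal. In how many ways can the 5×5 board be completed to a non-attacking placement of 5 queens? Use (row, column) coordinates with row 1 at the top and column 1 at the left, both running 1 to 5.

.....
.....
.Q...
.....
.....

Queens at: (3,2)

Branch on row 1: col 1 → 1; col 3 → 1; col 5 → 0.
Sum: 1 + 1 + 0 = 2.

2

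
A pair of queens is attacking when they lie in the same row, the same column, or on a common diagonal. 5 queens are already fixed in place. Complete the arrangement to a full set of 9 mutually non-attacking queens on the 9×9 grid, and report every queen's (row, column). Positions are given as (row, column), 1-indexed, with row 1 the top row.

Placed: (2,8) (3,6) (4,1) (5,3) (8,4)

(1,5) (2,8) (3,6) (4,1) (5,3) (6,7) (7,9) (8,4) (9,2)

Row 1: attacked by (2,8)→{7,8,9}; (3,6)→{4,6,8}; (4,1)→{1,4}; (5,3)→{3,7}; (8,4)→{4}. Safe: 2, 5. Place at column 5.
Row 6: attacked by (1,5)→{5}; (2,8)→{4,8}; (3,6)→{3,6,9}; (4,1)→{1,3}; (5,3)→{2,3,4}; (8,4)→{2,4,6}. Safe: 7. Place at column 7.
Row 7: attacked by (1,5)→{5}; (2,8)→{3,8}; (3,6)→{2,6}; (4,1)→{1,4}; (5,3)→{1,3,5}; (6,7)→{6,7,8}; (8,4)→{3,4,5}. Safe: 9. Place at column 9.
Row 9: attacked by (1,5)→{5}; (2,8)→{1,8}; (3,6)→{6}; (4,1)→{1,6}; (5,3)→{3,7}; (6,7)→{4,7}; (7,9)→{7,9}; (8,4)→{3,4,5}. Safe: 2. Place at column 2.
Columns [5, 8, 6, 1, 3, 7, 9, 4, 2], r−c [-4, -6, -3, 3, 2, -1, -2, 4, 7], r+c [6, 10, 9, 5, 8, 13, 16, 12, 11] are all distinct, so no two queens attack.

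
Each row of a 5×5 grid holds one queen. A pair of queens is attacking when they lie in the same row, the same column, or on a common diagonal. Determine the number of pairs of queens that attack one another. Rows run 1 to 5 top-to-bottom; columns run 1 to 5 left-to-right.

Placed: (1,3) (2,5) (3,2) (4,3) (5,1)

3

Same column: (1,3)–(4,3) (column 3).
Same diagonal: (2,5)–(4,3) (|2−4| = |5−3| = 2); (3,2)–(4,3) (|3−4| = |2−3| = 1).
Total attacking pairs: 3.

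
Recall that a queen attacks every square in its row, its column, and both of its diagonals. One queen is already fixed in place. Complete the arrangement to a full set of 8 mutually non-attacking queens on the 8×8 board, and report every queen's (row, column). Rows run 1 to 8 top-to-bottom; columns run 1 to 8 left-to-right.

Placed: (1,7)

(1,7) (2,5) (3,3) (4,1) (5,6) (6,8) (7,2) (8,4)

Row 2: attacked by (1,7)→{6,7,8}. Safe: 1, 2, 3, 4, 5. Place at column 5.
Row 3: attacked by (1,7)→{5,7}; (2,5)→{4,5,6}. Safe: 1, 2, 3, 8. Place at column 3.
Row 4: attacked by (1,7)→{4,7}; (2,5)→{3,5,7}; (3,3)→{2,3,4}. Safe: 1, 6, 8. Place at column 1.
Row 5: attacked by (1,7)→{3,7}; (2,5)→{2,5,8}; (3,3)→{1,3,5}; (4,1)→{1,2}. Safe: 4, 6. Place at column 6.
Row 6: attacked by (1,7)→{2,7}; (2,5)→{1,5}; (3,3)→{3,6}; (4,1)→{1,3}; (5,6)→{5,6,7}. Safe: 4, 8. Place at column 8.
Row 7: attacked by (1,7)→{1,7}; (2,5)→{5}; (3,3)→{3,7}; (4,1)→{1,4}; (5,6)→{4,6,8}; (6,8)→{7,8}. Safe: 2. Place at column 2.
Row 8: attacked by (1,7)→{7}; (2,5)→{5}; (3,3)→{3,8}; (4,1)→{1,5}; (5,6)→{3,6}; (6,8)→{6,8}; (7,2)→{1,2,3}. Safe: 4. Place at column 4.
Columns [7, 5, 3, 1, 6, 8, 2, 4], r−c [-6, -3, 0, 3, -1, -2, 5, 4], r+c [8, 7, 6, 5, 11, 14, 9, 12] are all distinct, so no two queens attack.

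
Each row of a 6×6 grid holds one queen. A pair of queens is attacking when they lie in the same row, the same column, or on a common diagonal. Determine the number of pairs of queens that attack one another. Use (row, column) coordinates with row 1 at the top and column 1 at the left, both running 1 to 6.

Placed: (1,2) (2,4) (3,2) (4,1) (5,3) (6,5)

Same column: (1,2)–(3,2) (column 2).
Same diagonal: (3,2)–(4,1) (|3−4| = |2−1| = 1); (3,2)–(6,5) (|3−6| = |2−5| = 3).
Total attacking pairs: 3.

3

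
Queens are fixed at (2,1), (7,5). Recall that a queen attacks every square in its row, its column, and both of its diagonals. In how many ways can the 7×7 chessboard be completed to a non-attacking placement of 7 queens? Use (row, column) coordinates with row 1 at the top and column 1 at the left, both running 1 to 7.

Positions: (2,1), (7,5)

2

Branch on row 1: col 3 → 1; col 4 → 1; col 6 → 0; col 7 → 0.
Sum: 1 + 1 + 0 + 0 = 2.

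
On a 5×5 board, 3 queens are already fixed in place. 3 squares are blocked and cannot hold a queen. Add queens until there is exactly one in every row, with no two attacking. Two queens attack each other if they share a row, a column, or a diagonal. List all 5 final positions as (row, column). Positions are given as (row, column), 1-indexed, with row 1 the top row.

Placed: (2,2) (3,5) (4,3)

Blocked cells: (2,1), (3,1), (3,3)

Row 1: attacked by (2,2)→{1,2,3}; (3,5)→{3,5}; (4,3)→{3}. Safe: 4. Place at column 4.
Row 5: attacked by (1,4)→{4}; (2,2)→{2,5}; (3,5)→{3,5}; (4,3)→{2,3,4}. Safe: 1. Place at column 1.
Columns [4, 2, 5, 3, 1], r−c [-3, 0, -2, 1, 4], r+c [5, 4, 8, 7, 6] are all distinct, so no two queens attack.

(1,4) (2,2) (3,5) (4,3) (5,1)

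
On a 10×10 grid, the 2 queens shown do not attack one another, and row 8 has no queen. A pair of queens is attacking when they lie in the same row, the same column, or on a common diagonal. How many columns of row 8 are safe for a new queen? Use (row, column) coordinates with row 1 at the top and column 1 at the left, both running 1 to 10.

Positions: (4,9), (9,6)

6

(4,9) attacks row 8 at column 9 and diagonals 5.
(9,6) attacks row 8 at column 6 and diagonals 5, 7.
Attacked columns: {5, 6, 7, 9}. Safe: {1, 2, 3, 4, 8, 10}.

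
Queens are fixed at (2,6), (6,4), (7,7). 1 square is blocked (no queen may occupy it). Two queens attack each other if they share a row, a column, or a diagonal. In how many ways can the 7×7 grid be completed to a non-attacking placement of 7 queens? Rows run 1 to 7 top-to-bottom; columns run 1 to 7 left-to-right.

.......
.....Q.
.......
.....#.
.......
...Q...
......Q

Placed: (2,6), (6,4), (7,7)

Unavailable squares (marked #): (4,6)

Branch on row 1: col 2 → 0; col 3 → 1.
Sum: 0 + 1 = 1.

1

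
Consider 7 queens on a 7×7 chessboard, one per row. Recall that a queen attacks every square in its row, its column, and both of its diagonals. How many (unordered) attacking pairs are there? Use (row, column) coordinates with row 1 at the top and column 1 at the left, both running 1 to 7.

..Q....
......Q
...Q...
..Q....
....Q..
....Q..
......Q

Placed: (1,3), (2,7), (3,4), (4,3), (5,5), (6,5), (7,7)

Same column: (1,3)–(4,3) (column 3); (2,7)–(7,7) (column 7); (5,5)–(6,5) (column 5).
Same diagonal: (3,4)–(4,3) (|3−4| = |4−3| = 1); (4,3)–(6,5) (|4−6| = |3−5| = 2); (5,5)–(7,7) (|5−7| = |5−7| = 2).
Total attacking pairs: 6.

6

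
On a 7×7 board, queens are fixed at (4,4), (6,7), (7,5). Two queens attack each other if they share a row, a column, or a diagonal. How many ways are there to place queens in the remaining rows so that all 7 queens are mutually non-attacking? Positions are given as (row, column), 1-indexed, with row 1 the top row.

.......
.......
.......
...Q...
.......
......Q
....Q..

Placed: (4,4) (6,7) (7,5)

Branch on row 1: col 3 → 1; col 6 → 0.
Sum: 1 + 0 = 1.

1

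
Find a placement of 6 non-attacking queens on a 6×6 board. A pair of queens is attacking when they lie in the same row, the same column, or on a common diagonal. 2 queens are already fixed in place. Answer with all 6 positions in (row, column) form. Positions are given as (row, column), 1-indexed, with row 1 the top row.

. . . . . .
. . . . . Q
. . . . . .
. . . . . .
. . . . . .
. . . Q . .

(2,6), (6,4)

(1,3) (2,6) (3,2) (4,5) (5,1) (6,4)

Row 1: attacked by (2,6)→{5,6}; (6,4)→{4}. Safe: 1, 2, 3. Place at column 3.
Row 3: attacked by (1,3)→{1,3,5}; (2,6)→{5,6}; (6,4)→{1,4}. Safe: 2. Place at column 2.
Row 4: attacked by (1,3)→{3,6}; (2,6)→{4,6}; (3,2)→{1,2,3}; (6,4)→{2,4,6}. Safe: 5. Place at column 5.
Row 5: attacked by (1,3)→{3}; (2,6)→{3,6}; (3,2)→{2,4}; (4,5)→{4,5,6}; (6,4)→{3,4,5}. Safe: 1. Place at column 1.
Columns [3, 6, 2, 5, 1, 4], r−c [-2, -4, 1, -1, 4, 2], r+c [4, 8, 5, 9, 6, 10] are all distinct, so no two queens attack.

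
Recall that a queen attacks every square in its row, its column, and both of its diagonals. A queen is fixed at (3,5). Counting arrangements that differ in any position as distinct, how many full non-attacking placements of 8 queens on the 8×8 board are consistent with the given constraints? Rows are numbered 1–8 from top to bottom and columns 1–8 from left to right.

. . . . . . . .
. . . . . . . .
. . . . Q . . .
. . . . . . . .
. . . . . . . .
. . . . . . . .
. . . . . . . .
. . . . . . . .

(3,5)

Branch on row 1: col 1 → 1; col 2 → 1; col 4 → 6; col 6 → 3; col 8 → 1.
Sum: 1 + 1 + 6 + 3 + 1 = 12.

12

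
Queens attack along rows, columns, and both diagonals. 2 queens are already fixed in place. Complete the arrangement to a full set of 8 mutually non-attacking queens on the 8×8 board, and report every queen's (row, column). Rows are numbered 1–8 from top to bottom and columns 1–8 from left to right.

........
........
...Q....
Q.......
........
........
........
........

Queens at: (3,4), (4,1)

(1,5) (2,8) (3,4) (4,1) (5,7) (6,2) (7,6) (8,3)

Row 1: attacked by (3,4)→{2,4,6}; (4,1)→{1,4}. Safe: 3, 5, 7, 8. Place at column 5.
Row 2: attacked by (1,5)→{4,5,6}; (3,4)→{3,4,5}; (4,1)→{1,3}. Safe: 2, 7, 8. Place at column 8.
Row 5: attacked by (1,5)→{1,5}; (2,8)→{5,8}; (3,4)→{2,4,6}; (4,1)→{1,2}. Safe: 3, 7. Place at column 7.
Row 6: attacked by (1,5)→{5}; (2,8)→{4,8}; (3,4)→{1,4,7}; (4,1)→{1,3}; (5,7)→{6,7,8}. Safe: 2. Place at column 2.
Row 7: attacked by (1,5)→{5}; (2,8)→{3,8}; (3,4)→{4,8}; (4,1)→{1,4}; (5,7)→{5,7}; (6,2)→{1,2,3}. Safe: 6. Place at column 6.
Row 8: attacked by (1,5)→{5}; (2,8)→{2,8}; (3,4)→{4}; (4,1)→{1,5}; (5,7)→{4,7}; (6,2)→{2,4}; (7,6)→{5,6,7}. Safe: 3. Place at column 3.
Columns [5, 8, 4, 1, 7, 2, 6, 3], r−c [-4, -6, -1, 3, -2, 4, 1, 5], r+c [6, 10, 7, 5, 12, 8, 13, 11] are all distinct, so no two queens attack.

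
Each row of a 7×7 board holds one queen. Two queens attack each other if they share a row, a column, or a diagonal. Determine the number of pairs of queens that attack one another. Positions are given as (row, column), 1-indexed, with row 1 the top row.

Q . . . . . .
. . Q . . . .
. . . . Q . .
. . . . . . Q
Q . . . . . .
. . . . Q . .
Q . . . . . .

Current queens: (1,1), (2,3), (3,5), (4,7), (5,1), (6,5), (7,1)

Same column: (1,1)–(5,1) (column 1); (1,1)–(7,1) (column 1); (3,5)–(6,5) (column 5); (5,1)–(7,1) (column 1).
Same diagonal: (3,5)–(7,1) (|3−7| = |5−1| = 4); (4,7)–(6,5) (|4−6| = |7−5| = 2).
Total attacking pairs: 6.

6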